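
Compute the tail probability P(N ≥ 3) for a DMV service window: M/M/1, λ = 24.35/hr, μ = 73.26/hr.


ρ = 24.35/73.26 = 0.3324
P(N ≥ n) = ρ^n = 0.3324^3 = 0.036719

Final: 0.036719


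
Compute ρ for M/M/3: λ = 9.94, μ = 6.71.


ρ = λ/(cμ) = 9.94/(3·6.71) = 9.94/20.13 = 0.4938

Final: 0.4938


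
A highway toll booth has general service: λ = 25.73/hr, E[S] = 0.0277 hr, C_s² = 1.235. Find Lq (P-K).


ρ = λ·E[S] = 25.73·0.0277 = 0.7127
Lq = ρ²(1+C_s²)/(2(1−ρ)) = 0.5080·(1+1.235)/(2·0.2873)
= 0.5080·2.2350/0.5746 = 1.97598

Final: 1.97598


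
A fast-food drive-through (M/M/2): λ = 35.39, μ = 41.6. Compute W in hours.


a = 0.8507; ρ = 0.4254; P₀ = 0.403154
Lq = P₀·a^c·ρ/(c!(1−ρ)²) = 0.18792
Wq = Lq/λ = 0.18792/35.39 = 0.005310 hr
W = Wq + 1/μ = 0.005310 + 0.02404 = 0.02935 hr

Final: 0.02935 hr


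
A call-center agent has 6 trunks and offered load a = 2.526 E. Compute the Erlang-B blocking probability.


B(c,a) = (a^c/c!) / Σ_{k=0}^{c} a^k/k!
a^6/6! = 0.360801
Σ terms (k=0..6): 1.00000 + 2.52600 + 3.19034 + 2.68626 + 1.69638 + 0.85701 + 0.36080 = 12.316789
B = 0.360801/12.316789 = 0.029293

Final: 0.029293


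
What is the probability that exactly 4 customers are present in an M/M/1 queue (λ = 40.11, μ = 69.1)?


ρ = 40.11/69.1 = 0.5805
P_n = (1−ρ)·ρ^n = (1 − 0.5805)·0.5805^4 = 0.4195·0.113527 = 0.047629

Final: 0.047629


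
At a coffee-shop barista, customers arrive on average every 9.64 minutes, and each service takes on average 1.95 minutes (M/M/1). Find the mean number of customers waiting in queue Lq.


λ = 60/9.64 = 6.2241 /hr
μ = 60/1.95 = 30.7692 /hr
ρ = λ/μ = 6.2241/30.7692 = 0.2023
Lq = ρ²/(1−ρ) = 0.04092/0.7977 = 0.05129

Final: 0.05129


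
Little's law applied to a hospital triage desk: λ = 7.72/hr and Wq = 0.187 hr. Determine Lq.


Lq = λWq = 7.72·0.187 = 1.4436

Final: 1.4436


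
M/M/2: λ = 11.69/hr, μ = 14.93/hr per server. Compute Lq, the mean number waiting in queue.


a = λ/μ = 0.7830; ρ = a/2 = 0.3915
P₀ = 0.437304
Lq = P₀·a^c·ρ / (c!·(1−ρ)²) = 0.437304·0.61307·0.3915/(2·0.37028)
= 0.14173

Final: 0.14173


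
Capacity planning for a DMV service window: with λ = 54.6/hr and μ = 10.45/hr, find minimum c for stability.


Stability requires cμ > λ ⇔ c > λ/μ.
λ/μ = 54.6/10.45 = 5.2249
Minimum integer c = ⌊5.2249⌋ + 1 = 6
Check: 6·10.45 = 62.70 > 54.6, while 5·10.45 = 52.25 ≤ 54.6

Final: 6 servers


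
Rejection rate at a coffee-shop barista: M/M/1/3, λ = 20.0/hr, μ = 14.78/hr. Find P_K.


ρ = λ/μ = 20.0/14.78 = 1.3532
P_K = (1−ρ)ρ^K/(1−ρ^(K+1)) = (-0.3532·2.477802)/(1 − 3.352913)
= -0.875110/-2.352913 = 0.371926

Final: 0.371926


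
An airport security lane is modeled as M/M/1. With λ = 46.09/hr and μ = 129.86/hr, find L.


ρ = λ/μ = 46.09/129.86 = 0.3549
L = ρ/(1−ρ) = 0.3549/(1 − 0.3549) = 0.3549/0.6451 = 0.5502

Final: 0.5502


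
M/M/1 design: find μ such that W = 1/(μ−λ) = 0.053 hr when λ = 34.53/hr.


W = 1/(μ−λ) ⇒ μ − λ = 1/W = 1/0.053 = 18.8679
μ = λ + 1/W = 34.53 + 18.8679 = 53.3979 per hr

Final: 53.3979 /hr


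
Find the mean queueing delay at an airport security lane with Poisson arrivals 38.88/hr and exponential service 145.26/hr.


ρ = 38.88/145.26 = 0.2677
Wq = ρ/(μ−λ) = 0.2677/(145.26 − 38.88) = 0.2677/106.38 = 0.002516 hr

Final: 0.002516 hr


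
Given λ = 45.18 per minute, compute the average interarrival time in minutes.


Mean interarrival time = 1/λ = 1/45.18 minute = 0.02213 minute
In minutes: 0.02213 × 1 = 0.02213 min

Final: 0.02213 min


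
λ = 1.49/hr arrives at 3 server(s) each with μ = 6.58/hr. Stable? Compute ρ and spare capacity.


Total capacity cμ = 3·6.58 = 19.74/hr
ρ = λ/(cμ) = 1.49/19.74 = 0.07548
Stable ⇔ ρ < 1: YES
Spare capacity = cμ − λ = 19.74 − 1.49 = 18.25/hr

Final: ρ = 0.07548; stable; margin = 18.25/hr


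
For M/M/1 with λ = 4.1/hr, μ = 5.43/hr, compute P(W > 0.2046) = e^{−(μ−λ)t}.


W ~ Exponential(μ−λ) for M/M/1.
μ − λ = 5.43 − 4.1 = 1.3300
P(W > t) = e^{−(μ−λ)t} = e^{−0.2721} = 0.761764

Final: 0.761764


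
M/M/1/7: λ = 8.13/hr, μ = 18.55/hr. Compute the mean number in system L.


ρ = 8.13/18.55 = 0.4383
L = ρ[1 − (K+1)ρ^K + Kρ^(K+1)] / [(1−ρ)(1−ρ^(K+1))]
Numerator: 0.4383·(1 − 8·0.003106 + 7·0.001361) = 0.431561
Denominator: (0.5617)·(0.998639) = 0.560960
L = 0.431561/0.560960 = 0.7693

Final: 0.7693


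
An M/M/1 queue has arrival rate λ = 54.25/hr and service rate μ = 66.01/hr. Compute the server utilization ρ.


ρ = λ/μ = 54.25/66.01 = 0.8218

Final: 0.8218


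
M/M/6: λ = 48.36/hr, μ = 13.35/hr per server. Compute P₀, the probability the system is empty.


a = λ/μ = 48.36/13.35 = 3.6225; ρ = a/c = 0.6037
Σ_{k=0}^{5} a^k/k! (terms k=0..5) = 1.00000 + 3.62247 + 6.56115 + 7.92253 + 7.17478 + 5.19809 = 31.47903
Tail: a^6/(6!(1−ρ)) = 2259.59268/(720·0.3963) = 7.91996
P₀ = 1/(31.47903 + 7.91996) = 1/39.39899 = 0.025381

Final: 0.025381


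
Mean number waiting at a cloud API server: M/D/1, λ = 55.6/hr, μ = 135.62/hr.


ρ = 55.6/135.62 = 0.4100
M/D/1: Lq = ρ²/(2(1−ρ)) = 0.1681/(2·0.5900) = 0.14243

Final: 0.14243


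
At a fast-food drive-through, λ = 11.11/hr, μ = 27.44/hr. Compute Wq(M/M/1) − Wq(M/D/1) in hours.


ρ = 11.11/27.44 = 0.4049
Wq(M/M/1) = ρ/(μ−λ) = 0.4049/16.33 = 0.02479 hr
Wq(M/D/1) = ρ/(2(μ−λ)) = 0.01240 hr
Savings = 0.02479 − 0.01240 = 0.01240 hr

Final: 0.01240 hr


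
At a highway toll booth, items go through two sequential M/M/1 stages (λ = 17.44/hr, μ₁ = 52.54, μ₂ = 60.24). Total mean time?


Each node sees arrival rate λ = 17.44/hr (tandem ⇒ throughput preserved).
W₁ = 1/(μ₁−λ) = 1/(52.54−17.44) = 0.02849 hr
W₂ = 1/(μ₂−λ) = 1/(60.24−17.44) = 0.02336 hr
W_total = W₁ + W₂ = 0.02849 + 0.02336 = 0.05185 hr

Final: 0.05185 hr


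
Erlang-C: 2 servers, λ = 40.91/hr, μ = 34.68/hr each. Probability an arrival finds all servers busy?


a = λ/μ = 1.1796; ρ = a/2 = 0.5898
P₀ = 0.258003 (from M/M/c formula)
C(c,a) = [a^c/(c!(1−ρ))]·P₀ = [1.39156/(2·0.4102)]·0.258003
= 1.69628·0.258003 = 0.437646

Final: 0.437646


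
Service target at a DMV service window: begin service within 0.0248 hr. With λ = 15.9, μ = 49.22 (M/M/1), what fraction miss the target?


ρ = 15.9/49.22 = 0.3230
P(Wq > t) = ρ·e^{−(μ−λ)t} = 0.3230·e^{−0.8263}
= 0.3230·0.437650 = 0.141378

Final: 0.141378


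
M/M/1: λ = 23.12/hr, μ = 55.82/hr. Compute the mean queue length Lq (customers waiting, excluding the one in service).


ρ = 23.12/55.82 = 0.4142
Lq = ρ²/(1−ρ) = 0.1716/0.5858 = 0.2928

Final: 0.2928


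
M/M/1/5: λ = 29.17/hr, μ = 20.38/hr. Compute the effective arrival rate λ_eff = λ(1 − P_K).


ρ = 1.4313; P_K = (1−ρ)ρ^5/(1−ρ^6) = 0.340997
λ_eff = λ(1 − P_K) = 29.17·(1 − 0.340997) = 29.17·0.659003 = 19.2231 /hr

Final: 19.2231 /hr


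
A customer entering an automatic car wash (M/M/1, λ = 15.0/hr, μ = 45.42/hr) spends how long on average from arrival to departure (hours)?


W = 1/(μ−λ) = 1/(45.42 − 15.0) = 1/30.42 = 0.03287 hr

Final: 0.03287 hr


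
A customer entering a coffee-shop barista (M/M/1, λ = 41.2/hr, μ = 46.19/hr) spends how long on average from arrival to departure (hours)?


W = 1/(μ−λ) = 1/(46.19 − 41.2) = 1/4.99 = 0.2004 hr

Final: 0.2004 hr


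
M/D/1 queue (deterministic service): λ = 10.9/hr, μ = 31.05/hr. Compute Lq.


ρ = 10.9/31.05 = 0.3510
M/D/1: Lq = ρ²/(2(1−ρ)) = 0.1232/(2·0.6490) = 0.09495

Final: 0.09495


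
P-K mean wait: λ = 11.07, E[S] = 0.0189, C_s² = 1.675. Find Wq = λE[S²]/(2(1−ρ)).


ρ = λ·E[S] = 11.07·0.0189 = 0.2092
E[S²] = E[S]²(1+C_s²) = 0.0189²·(1+1.675) = 0.0009555
Wq = λ·E[S²]/(2(1−ρ)) = 11.07·0.0009555/(2·0.7908) = 0.006688 hr

Final: 0.006688 hr


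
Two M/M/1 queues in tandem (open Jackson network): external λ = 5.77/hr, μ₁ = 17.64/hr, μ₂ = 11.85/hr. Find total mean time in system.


Each node sees arrival rate λ = 5.77/hr (tandem ⇒ throughput preserved).
W₁ = 1/(μ₁−λ) = 1/(17.64−5.77) = 0.08425 hr
W₂ = 1/(μ₂−λ) = 1/(11.85−5.77) = 0.16447 hr
W_total = W₁ + W₂ = 0.08425 + 0.16447 = 0.24872 hr

Final: 0.24872 hr


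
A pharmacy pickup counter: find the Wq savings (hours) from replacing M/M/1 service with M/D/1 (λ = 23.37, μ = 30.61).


ρ = 23.37/30.61 = 0.7635
Wq(M/M/1) = ρ/(μ−λ) = 0.7635/7.24 = 0.10545 hr
Wq(M/D/1) = ρ/(2(μ−λ)) = 0.05273 hr
Savings = 0.10545 − 0.05273 = 0.05273 hr

Final: 0.05273 hr


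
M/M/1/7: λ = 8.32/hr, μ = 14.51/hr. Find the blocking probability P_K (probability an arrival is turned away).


ρ = λ/μ = 8.32/14.51 = 0.5734
P_K = (1−ρ)ρ^K/(1−ρ^(K+1)) = (0.4266·0.020379)/(1 − 0.011686)
= 0.008694/0.988314 = 0.008797

Final: 0.008797


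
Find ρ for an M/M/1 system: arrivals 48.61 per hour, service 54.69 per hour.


ρ = λ/μ = 48.61/54.69 = 0.8888

Final: 0.8888


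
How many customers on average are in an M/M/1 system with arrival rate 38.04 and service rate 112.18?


ρ = λ/μ = 38.04/112.18 = 0.3391
L = ρ/(1−ρ) = 0.3391/(1 − 0.3391) = 0.3391/0.6609 = 0.5131

Final: 0.5131


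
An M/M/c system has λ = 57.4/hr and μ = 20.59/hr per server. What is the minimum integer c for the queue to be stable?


Stability requires cμ > λ ⇔ c > λ/μ.
λ/μ = 57.4/20.59 = 2.7878
Minimum integer c = ⌊2.7878⌋ + 1 = 3
Check: 3·20.59 = 61.77 > 57.4, while 2·20.59 = 41.18 ≤ 57.4

Final: 3 servers


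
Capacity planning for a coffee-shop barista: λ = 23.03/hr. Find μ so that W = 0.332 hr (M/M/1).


W = 1/(μ−λ) ⇒ μ − λ = 1/W = 1/0.332 = 3.0120
μ = λ + 1/W = 23.03 + 3.0120 = 26.0420 per hr

Final: 26.0420 /hr


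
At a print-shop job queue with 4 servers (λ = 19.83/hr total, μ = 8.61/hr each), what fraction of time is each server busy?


ρ = λ/(cμ) = 19.83/(4·8.61) = 19.83/34.44 = 0.5758

Final: 0.5758


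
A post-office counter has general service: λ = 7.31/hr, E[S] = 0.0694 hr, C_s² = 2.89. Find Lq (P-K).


ρ = λ·E[S] = 7.31·0.0694 = 0.5073
Lq = ρ²(1+C_s²)/(2(1−ρ)) = 0.2574·(1+2.89)/(2·0.4927)
= 0.2574·3.8900/0.9854 = 1.01602

Final: 1.01602


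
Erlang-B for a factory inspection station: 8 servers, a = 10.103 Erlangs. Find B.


B(c,a) = (a^c/c!) / Σ_{k=0}^{c} a^k/k!
a^8/8! = 2692.044908
Σ terms (k=0..8): 1.00000 + 10.10300 + 51.03530 + 171.86989 + 434.10038 + 877.14324 + 1476.96302 + 2131.67963 + 2692.04491 = 7845.939374
B = 2692.044908/7845.939374 = 0.343113

Final: 0.343113


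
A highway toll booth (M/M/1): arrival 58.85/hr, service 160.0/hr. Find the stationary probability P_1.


ρ = 58.85/160.0 = 0.3678
P_n = (1−ρ)·ρ^n = (1 − 0.3678)·0.3678^1 = 0.6322·0.367812 = 0.232526

Final: 0.232526


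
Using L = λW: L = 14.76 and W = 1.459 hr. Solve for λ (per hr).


λ = L/W = 14.76/1.459 = 10.1165 /hr

Final: 10.1165 /hr


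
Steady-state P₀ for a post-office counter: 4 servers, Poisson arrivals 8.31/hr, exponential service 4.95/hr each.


a = λ/μ = 8.31/4.95 = 1.6788; ρ = a/c = 0.4197
Σ_{k=0}^{3} a^k/k! (terms k=0..3) = 1.00000 + 1.67879 + 1.40916 + 0.78856 = 4.87651
Tail: a^4/(4!(1−ρ)) = 7.94298/(24·0.5803) = 0.57032
P₀ = 1/(4.87651 + 0.57032) = 1/5.44683 = 0.183593

Final: 0.183593


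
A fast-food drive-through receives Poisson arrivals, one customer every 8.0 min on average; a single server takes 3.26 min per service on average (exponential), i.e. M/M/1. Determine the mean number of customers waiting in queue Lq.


λ = 60/8.0 = 7.5000 /hr
μ = 60/3.26 = 18.4049 /hr
ρ = λ/μ = 7.5000/18.4049 = 0.4075
Lq = ρ²/(1−ρ) = 0.1661/0.5925 = 0.2803

Final: 0.2803


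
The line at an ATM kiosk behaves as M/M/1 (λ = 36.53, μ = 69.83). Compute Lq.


ρ = 36.53/69.83 = 0.5231
Lq = ρ²/(1−ρ) = 0.2737/0.4769 = 0.5739

Final: 0.5739


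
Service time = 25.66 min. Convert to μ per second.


μ = 1/(service time) in consistent units.
1 second = 0.0166667 min, so μ = 0.0166667/25.66 = 0.0006495 per second

Final: 0.0006495 /sec


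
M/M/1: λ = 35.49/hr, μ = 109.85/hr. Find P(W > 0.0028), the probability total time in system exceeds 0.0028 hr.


W ~ Exponential(μ−λ) for M/M/1.
μ − λ = 109.85 − 35.49 = 74.3600
P(W > t) = e^{−(μ−λ)t} = e^{−0.2082} = 0.812038

Final: 0.812038


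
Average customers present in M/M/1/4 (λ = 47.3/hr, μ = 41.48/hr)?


ρ = 47.3/41.48 = 1.1403
L = ρ[1 − (K+1)ρ^K + Kρ^(K+1)] / [(1−ρ)(1−ρ^(K+1))]
Numerator: 1.1403·(1 − 5·1.690790 + 4·1.928022) = 0.294359
Denominator: (-0.1403)·(-0.928022) = 0.130209
L = 0.294359/0.130209 = 2.2607

Final: 2.2607


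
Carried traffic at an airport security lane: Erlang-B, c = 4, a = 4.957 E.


B(4,4.957) = 0.394930 (Erlang-B)
Carried load = a(1 − B) = 4.957·(1 − 0.394930) = 4.957·0.605070 = 2.9993 E

Final: 2.9993 Erlangs


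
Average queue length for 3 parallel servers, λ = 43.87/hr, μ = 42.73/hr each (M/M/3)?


a = λ/μ = 1.0267; ρ = a/3 = 0.3422
P₀ = 0.353617
Lq = P₀·a^c·ρ / (c!·(1−ρ)²) = 0.353617·1.08219·0.3422/(6·0.43267)
= 0.05045

Final: 0.05045


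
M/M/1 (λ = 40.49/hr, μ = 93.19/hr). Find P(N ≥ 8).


ρ = 40.49/93.19 = 0.4345
P(N ≥ n) = ρ^n = 0.4345^8 = 0.001270

Final: 0.001270


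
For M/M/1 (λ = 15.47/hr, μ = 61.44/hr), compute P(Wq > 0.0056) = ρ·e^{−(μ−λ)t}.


ρ = 15.47/61.44 = 0.2518
P(Wq > t) = ρ·e^{−(μ−λ)t} = 0.2518·e^{−0.2574}
= 0.2518·0.773034 = 0.194643

Final: 0.194643


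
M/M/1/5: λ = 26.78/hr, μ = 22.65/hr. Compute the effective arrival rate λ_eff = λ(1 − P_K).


ρ = 1.1823; P_K = (1−ρ)ρ^5/(1−ρ^6) = 0.243269
λ_eff = λ(1 − P_K) = 26.78·(1 − 0.243269) = 26.78·0.756731 = 20.2652 /hr

Final: 20.2652 /hr


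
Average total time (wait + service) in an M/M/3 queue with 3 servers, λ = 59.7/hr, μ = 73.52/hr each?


a = 0.8120; ρ = 0.2707; P₀ = 0.441682
Lq = P₀·a^c·ρ/(c!(1−ρ)²) = 0.02006
Wq = Lq/λ = 0.02006/59.7 = 0.0003360 hr
W = Wq + 1/μ = 0.0003360 + 0.01360 = 0.01394 hr

Final: 0.01394 hr


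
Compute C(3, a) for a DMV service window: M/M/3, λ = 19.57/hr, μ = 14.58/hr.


a = λ/μ = 1.3422; ρ = a/3 = 0.4474
P₀ = 0.251734 (from M/M/c formula)
C(c,a) = [a^c/(c!(1−ρ))]·P₀ = [2.41824/(6·0.5526)]·0.251734
= 0.72937·0.251734 = 0.183609

Final: 0.183609


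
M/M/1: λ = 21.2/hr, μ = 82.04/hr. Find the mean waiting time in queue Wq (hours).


ρ = 21.2/82.04 = 0.2584
Wq = ρ/(μ−λ) = 0.2584/(82.04 − 21.2) = 0.2584/60.84 = 0.004247 hr

Final: 0.004247 hr


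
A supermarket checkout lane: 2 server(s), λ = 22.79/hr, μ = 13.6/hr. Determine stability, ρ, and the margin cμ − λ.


Total capacity cμ = 2·13.6 = 27.20/hr
ρ = λ/(cμ) = 22.79/27.20 = 0.8379
Stable ⇔ ρ < 1: YES
Spare capacity = cμ − λ = 27.20 − 22.79 = 4.41/hr

Final: ρ = 0.8379; stable; margin = 4.41/hr


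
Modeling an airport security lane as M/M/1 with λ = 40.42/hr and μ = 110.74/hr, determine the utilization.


ρ = λ/μ = 40.42/110.74 = 0.3650

Final: 0.3650


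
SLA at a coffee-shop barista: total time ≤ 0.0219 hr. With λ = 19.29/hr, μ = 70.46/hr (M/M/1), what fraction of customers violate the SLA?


W ~ Exponential(μ−λ) for M/M/1.
μ − λ = 70.46 − 19.29 = 51.1700
P(W > t) = e^{−(μ−λ)t} = e^{−1.1206} = 0.326077

Final: 0.326077


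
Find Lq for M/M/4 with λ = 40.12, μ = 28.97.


a = λ/μ = 1.3849; ρ = a/4 = 0.3462
P₀ = 0.248699
Lq = P₀·a^c·ρ / (c!·(1−ρ)²) = 0.248699·3.67832·0.3462/(24·0.42743)
= 0.03087

Final: 0.03087


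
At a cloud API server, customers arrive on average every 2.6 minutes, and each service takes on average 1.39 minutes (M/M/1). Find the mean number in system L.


λ = 60/2.6 = 23.0769 /hr
μ = 60/1.39 = 43.1655 /hr
ρ = λ/μ = 23.0769/43.1655 = 0.5346
L = ρ/(1−ρ) = 0.5346/0.4654 = 1.1488

Final: 1.1488


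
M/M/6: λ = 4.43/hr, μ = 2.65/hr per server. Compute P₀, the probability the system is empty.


a = λ/μ = 4.43/2.65 = 1.6717; ρ = a/c = 0.2786
Σ_{k=0}^{5} a^k/k! (terms k=0..5) = 1.00000 + 1.67170 + 1.39729 + 0.77861 + 0.32540 + 0.10879 = 5.28180
Tail: a^6/(6!(1−ρ)) = 21.82464/(720·0.7214) = 0.04202
P₀ = 1/(5.28180 + 0.04202) = 1/5.32382 = 0.187835

Final: 0.187835


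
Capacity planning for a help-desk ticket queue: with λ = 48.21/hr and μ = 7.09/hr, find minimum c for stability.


Stability requires cμ > λ ⇔ c > λ/μ.
λ/μ = 48.21/7.09 = 6.7997
Minimum integer c = ⌊6.7997⌋ + 1 = 7
Check: 7·7.09 = 49.63 > 48.21, while 6·7.09 = 42.54 ≤ 48.21

Final: 7 servers


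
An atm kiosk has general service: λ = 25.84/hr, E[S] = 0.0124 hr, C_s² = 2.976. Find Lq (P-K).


ρ = λ·E[S] = 25.84·0.0124 = 0.3204
Lq = ρ²(1+C_s²)/(2(1−ρ)) = 0.1027·(1+2.976)/(2·0.6796)
= 0.1027·3.9760/1.3592 = 0.30033

Final: 0.30033


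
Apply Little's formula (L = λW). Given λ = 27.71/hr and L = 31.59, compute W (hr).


W = L/λ = 31.59/27.71 = 1.1400 hr

Final: 1.1400 hr


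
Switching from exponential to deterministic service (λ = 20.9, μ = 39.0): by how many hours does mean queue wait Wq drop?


ρ = 20.9/39.0 = 0.5359
Wq(M/M/1) = ρ/(μ−λ) = 0.5359/18.10 = 0.02961 hr
Wq(M/D/1) = ρ/(2(μ−λ)) = 0.01480 hr
Savings = 0.02961 − 0.01480 = 0.01480 hr

Final: 0.01480 hr


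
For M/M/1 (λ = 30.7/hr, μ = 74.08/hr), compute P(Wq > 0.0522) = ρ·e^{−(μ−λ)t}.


ρ = 30.7/74.08 = 0.4144
P(Wq > t) = ρ·e^{−(μ−λ)t} = 0.4144·e^{−2.2644}
= 0.4144·0.103889 = 0.043053

Final: 0.043053


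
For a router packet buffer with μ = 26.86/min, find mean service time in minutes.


Mean service time = 1/μ = 1/26.86 minute = 0.03723 minute
In minutes: 0.03723 × 1 = 0.03723 min

Final: 0.03723 min


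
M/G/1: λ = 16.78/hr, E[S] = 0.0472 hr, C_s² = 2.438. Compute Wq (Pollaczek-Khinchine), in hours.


ρ = λ·E[S] = 16.78·0.0472 = 0.7920
E[S²] = E[S]²(1+C_s²) = 0.0472²·(1+2.438) = 0.007659
Wq = λ·E[S²]/(2(1−ρ)) = 16.78·0.007659/(2·0.2080) = 0.30897 hr

Final: 0.30897 hr


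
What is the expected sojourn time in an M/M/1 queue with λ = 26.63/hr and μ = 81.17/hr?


W = 1/(μ−λ) = 1/(81.17 − 26.63) = 1/54.54 = 0.01834 hr

Final: 0.01834 hr


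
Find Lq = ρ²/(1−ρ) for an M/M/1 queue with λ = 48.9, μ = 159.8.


ρ = 48.9/159.8 = 0.3060
Lq = ρ²/(1−ρ) = 0.09364/0.6940 = 0.1349

Final: 0.1349


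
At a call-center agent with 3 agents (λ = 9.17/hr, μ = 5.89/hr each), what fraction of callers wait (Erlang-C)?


a = λ/μ = 1.5569; ρ = a/3 = 0.5190
P₀ = 0.196995 (from M/M/c formula)
C(c,a) = [a^c/(c!(1−ρ))]·P₀ = [3.77365/(6·0.4810)]·0.196995
= 1.30746·0.196995 = 0.257563

Final: 0.257563


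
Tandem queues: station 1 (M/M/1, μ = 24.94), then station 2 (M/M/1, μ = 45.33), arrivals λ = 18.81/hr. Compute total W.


Each node sees arrival rate λ = 18.81/hr (tandem ⇒ throughput preserved).
W₁ = 1/(μ₁−λ) = 1/(24.94−18.81) = 0.16313 hr
W₂ = 1/(μ₂−λ) = 1/(45.33−18.81) = 0.03771 hr
W_total = W₁ + W₂ = 0.16313 + 0.03771 = 0.20084 hr

Final: 0.20084 hr


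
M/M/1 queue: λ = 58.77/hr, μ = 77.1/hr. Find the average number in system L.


ρ = λ/μ = 58.77/77.1 = 0.7623
L = ρ/(1−ρ) = 0.7623/(1 − 0.7623) = 0.7623/0.2377 = 3.2062

Final: 3.2062


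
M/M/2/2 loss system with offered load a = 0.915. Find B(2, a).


B(c,a) = (a^c/c!) / Σ_{k=0}^{c} a^k/k!
a^2/2! = 0.418613
Σ terms (k=0..2): 1.00000 + 0.91500 + 0.41861 = 2.333613
B = 0.418613/2.333613 = 0.179384

Final: 0.179384


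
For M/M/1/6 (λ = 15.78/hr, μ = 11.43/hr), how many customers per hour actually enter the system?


ρ = 1.3806; P_K = (1−ρ)ρ^6/(1−ρ^7) = 0.307872
λ_eff = λ(1 − P_K) = 15.78·(1 − 0.307872) = 15.78·0.692128 = 10.9218 /hr

Final: 10.9218 /hr


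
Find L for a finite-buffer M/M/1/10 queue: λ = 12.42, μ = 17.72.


ρ = 12.42/17.72 = 0.7009
L = ρ[1 − (K+1)ρ^K + Kρ^(K+1)] / [(1−ρ)(1−ρ^(K+1))]
Numerator: 0.7009·(1 − 11·0.028614 + 10·0.020056) = 0.620861
Denominator: (0.2991)·(0.979944) = 0.293098
L = 0.620861/0.293098 = 2.1183

Final: 2.1183


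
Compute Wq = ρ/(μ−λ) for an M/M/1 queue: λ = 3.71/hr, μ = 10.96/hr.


ρ = 3.71/10.96 = 0.3385
Wq = ρ/(μ−λ) = 0.3385/(10.96 − 3.71) = 0.3385/7.25 = 0.04669 hr

Final: 0.04669 hr


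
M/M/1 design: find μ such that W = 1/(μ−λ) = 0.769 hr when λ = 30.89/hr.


W = 1/(μ−λ) ⇒ μ − λ = 1/W = 1/0.769 = 1.3004
μ = λ + 1/W = 30.89 + 1.3004 = 32.1904 per hr

Final: 32.1904 /hr


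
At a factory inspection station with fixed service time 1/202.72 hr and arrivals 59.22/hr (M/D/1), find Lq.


ρ = 59.22/202.72 = 0.2921
M/D/1: Lq = ρ²/(2(1−ρ)) = 0.08534/(2·0.7079) = 0.06028

Final: 0.06028


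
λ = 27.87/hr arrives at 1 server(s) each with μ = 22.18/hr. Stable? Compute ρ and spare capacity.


Total capacity cμ = 1·22.18 = 22.18/hr
ρ = λ/(cμ) = 27.87/22.18 = 1.2565
Stable ⇔ ρ < 1: NO
Spare capacity = cμ − λ = 22.18 − 27.87 = -5.69/hr

Final: ρ = 1.2565; unstable; margin = -5.69/hr


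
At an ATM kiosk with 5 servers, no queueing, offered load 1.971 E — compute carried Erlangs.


B(5,1.971) = 0.035080 (Erlang-B)
Carried load = a(1 − B) = 1.971·(1 − 0.035080) = 1.971·0.964920 = 1.9019 E

Final: 1.9019 Erlangs


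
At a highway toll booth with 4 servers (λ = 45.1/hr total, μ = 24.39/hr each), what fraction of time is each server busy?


ρ = λ/(cμ) = 45.1/(4·24.39) = 45.1/97.56 = 0.4623

Final: 0.4623


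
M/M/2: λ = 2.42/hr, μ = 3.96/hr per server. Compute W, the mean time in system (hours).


a = 0.6111; ρ = 0.3056; P₀ = 0.531915
Lq = P₀·a^c·ρ/(c!(1−ρ)²) = 0.06293
Wq = Lq/λ = 0.06293/2.42 = 0.02600 hr
W = Wq + 1/μ = 0.02600 + 0.25253 = 0.27853 hr

Final: 0.27853 hr


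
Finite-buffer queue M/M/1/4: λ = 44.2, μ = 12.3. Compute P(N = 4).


ρ = λ/μ = 44.2/12.3 = 3.5935
P_K = (1−ρ)ρ^K/(1−ρ^(K+1)) = (-2.5935·166.751071)/(1 − 599.219295)
= -432.468224/-598.219295 = 0.722926

Final: 0.722926


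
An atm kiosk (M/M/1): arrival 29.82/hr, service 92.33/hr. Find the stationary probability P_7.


ρ = 29.82/92.33 = 0.3230
P_n = (1−ρ)·ρ^n = (1 − 0.3230)·0.3230^7 = 0.6770·0.0003666 = 0.0002482

Final: 0.0002482


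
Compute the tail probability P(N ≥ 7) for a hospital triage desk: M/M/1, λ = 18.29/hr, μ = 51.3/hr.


ρ = 18.29/51.3 = 0.3565
P(N ≥ n) = ρ^n = 0.3565^7 = 0.0007323

Final: 0.0007323


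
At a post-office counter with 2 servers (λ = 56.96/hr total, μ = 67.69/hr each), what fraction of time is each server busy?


ρ = λ/(cμ) = 56.96/(2·67.69) = 56.96/135.38 = 0.4207

Final: 0.4207


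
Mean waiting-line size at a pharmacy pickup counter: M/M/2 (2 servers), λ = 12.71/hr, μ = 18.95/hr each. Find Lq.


a = λ/μ = 0.6707; ρ = a/2 = 0.3354
P₀ = 0.497728
Lq = P₀·a^c·ρ / (c!·(1−ρ)²) = 0.497728·0.44986·0.3354/(2·0.44175)
= 0.08499

Final: 0.08499


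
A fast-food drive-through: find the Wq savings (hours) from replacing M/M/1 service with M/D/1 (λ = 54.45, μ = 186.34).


ρ = 54.45/186.34 = 0.2922
Wq(M/M/1) = ρ/(μ−λ) = 0.2922/131.89 = 0.002216 hr
Wq(M/D/1) = ρ/(2(μ−λ)) = 0.001108 hr
Savings = 0.002216 − 0.001108 = 0.001108 hr

Final: 0.001108 hr


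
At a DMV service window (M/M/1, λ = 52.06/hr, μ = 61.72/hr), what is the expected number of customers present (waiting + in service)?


ρ = λ/μ = 52.06/61.72 = 0.8435
L = ρ/(1−ρ) = 0.8435/(1 − 0.8435) = 0.8435/0.1565 = 5.3892

Final: 5.3892


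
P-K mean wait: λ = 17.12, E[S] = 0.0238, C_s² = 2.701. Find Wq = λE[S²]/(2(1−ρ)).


ρ = λ·E[S] = 17.12·0.0238 = 0.4075
E[S²] = E[S]²(1+C_s²) = 0.0238²·(1+2.701) = 0.002096
Wq = λ·E[S²]/(2(1−ρ)) = 17.12·0.002096/(2·0.5925) = 0.03028 hr

Final: 0.03028 hr


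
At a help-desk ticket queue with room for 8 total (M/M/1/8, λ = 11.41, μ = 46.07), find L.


ρ = 11.41/46.07 = 0.2477
L = ρ[1 − (K+1)ρ^K + Kρ^(K+1)] / [(1−ρ)(1−ρ^(K+1))]
Numerator: 0.2477·(1 − 9·0.00001416 + 8·0.000003506) = 0.247642
Denominator: (0.7523)·(0.999996) = 0.752331
L = 0.247642/0.752331 = 0.3292

Final: 0.3292


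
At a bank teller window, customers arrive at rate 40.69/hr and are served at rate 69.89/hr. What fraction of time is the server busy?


ρ = λ/μ = 40.69/69.89 = 0.5822

Final: 0.5822


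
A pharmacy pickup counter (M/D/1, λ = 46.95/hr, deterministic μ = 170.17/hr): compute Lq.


ρ = 46.95/170.17 = 0.2759
M/D/1: Lq = ρ²/(2(1−ρ)) = 0.07612/(2·0.7241) = 0.05256

Final: 0.05256


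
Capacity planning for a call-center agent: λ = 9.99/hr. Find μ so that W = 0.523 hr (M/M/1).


W = 1/(μ−λ) ⇒ μ − λ = 1/W = 1/0.523 = 1.9120
μ = λ + 1/W = 9.99 + 1.9120 = 11.9020 per hr

Final: 11.9020 /hr


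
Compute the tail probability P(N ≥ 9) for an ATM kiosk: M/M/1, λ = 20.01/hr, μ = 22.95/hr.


ρ = 20.01/22.95 = 0.8719
P(N ≥ n) = ρ^n = 0.8719^9 = 0.291192

Final: 0.291192


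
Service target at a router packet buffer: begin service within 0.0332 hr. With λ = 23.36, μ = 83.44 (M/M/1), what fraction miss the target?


ρ = 23.36/83.44 = 0.2800
P(Wq > t) = ρ·e^{−(μ−λ)t} = 0.2800·e^{−1.9947}
= 0.2800·0.136060 = 0.038092

Final: 0.038092


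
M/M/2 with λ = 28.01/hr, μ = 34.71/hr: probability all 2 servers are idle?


a = λ/μ = 28.01/34.71 = 0.8070; ρ = a/c = 0.4035
Σ_{k=0}^{1} a^k/k! (terms k=0..1) = 1.00000 + 0.80697 = 1.80697
Tail: a^2/(2!(1−ρ)) = 0.65120/(2·0.5965) = 0.54584
P₀ = 1/(1.80697 + 0.54584) = 1/2.35281 = 0.425023

Final: 0.425023


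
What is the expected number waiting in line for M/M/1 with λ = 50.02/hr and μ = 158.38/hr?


ρ = 50.02/158.38 = 0.3158
Lq = ρ²/(1−ρ) = 0.09974/0.6842 = 0.1458

Final: 0.1458


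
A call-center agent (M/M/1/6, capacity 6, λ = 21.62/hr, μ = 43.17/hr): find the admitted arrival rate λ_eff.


ρ = 0.5008; P_K = (1−ρ)ρ^6/(1−ρ^7) = 0.007939
λ_eff = λ(1 − P_K) = 21.62·(1 − 0.007939) = 21.62·0.992061 = 21.4484 /hr

Final: 21.4484 /hr


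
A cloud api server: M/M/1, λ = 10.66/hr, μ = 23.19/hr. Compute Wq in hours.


ρ = 10.66/23.19 = 0.4597
Wq = ρ/(μ−λ) = 0.4597/(23.19 − 10.66) = 0.4597/12.53 = 0.03669 hr

Final: 0.03669 hr


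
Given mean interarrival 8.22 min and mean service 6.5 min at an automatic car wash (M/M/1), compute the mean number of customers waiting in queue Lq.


λ = 60/8.22 = 7.2993 /hr
μ = 60/6.5 = 9.2308 /hr
ρ = λ/μ = 7.2993/9.2308 = 0.7908
Lq = ρ²/(1−ρ) = 0.6253/0.2092 = 2.9883

Final: 2.9883


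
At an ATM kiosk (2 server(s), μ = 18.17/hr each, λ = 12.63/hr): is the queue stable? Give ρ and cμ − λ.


Total capacity cμ = 2·18.17 = 36.34/hr
ρ = λ/(cμ) = 12.63/36.34 = 0.3476
Stable ⇔ ρ < 1: YES
Spare capacity = cμ − λ = 36.34 − 12.63 = 23.71/hr

Final: ρ = 0.3476; stable; margin = 23.71/hr


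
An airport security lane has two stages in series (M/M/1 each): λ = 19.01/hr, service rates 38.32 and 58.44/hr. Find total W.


Each node sees arrival rate λ = 19.01/hr (tandem ⇒ throughput preserved).
W₁ = 1/(μ₁−λ) = 1/(38.32−19.01) = 0.05179 hr
W₂ = 1/(μ₂−λ) = 1/(58.44−19.01) = 0.02536 hr
W_total = W₁ + W₂ = 0.05179 + 0.02536 = 0.07715 hr

Final: 0.07715 hr


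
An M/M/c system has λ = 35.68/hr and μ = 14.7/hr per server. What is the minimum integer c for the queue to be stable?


Stability requires cμ > λ ⇔ c > λ/μ.
λ/μ = 35.68/14.7 = 2.4272
Minimum integer c = ⌊2.4272⌋ + 1 = 3
Check: 3·14.7 = 44.10 > 35.68, while 2·14.7 = 29.40 ≤ 35.68

Final: 3 servers


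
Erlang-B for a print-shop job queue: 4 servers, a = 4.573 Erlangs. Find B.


B(c,a) = (a^c/c!) / Σ_{k=0}^{c} a^k/k!
a^4/4! = 18.221896
Σ terms (k=0..4): 1.00000 + 4.57300 + 10.45616 + 15.93868 + 18.22190 = 50.189741
B = 18.221896/50.189741 = 0.363060

Final: 0.363060


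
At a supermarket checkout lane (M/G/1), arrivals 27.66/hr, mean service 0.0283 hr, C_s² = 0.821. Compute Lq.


ρ = λ·E[S] = 27.66·0.0283 = 0.7828
Lq = ρ²(1+C_s²)/(2(1−ρ)) = 0.6127·(1+0.821)/(2·0.2172)
= 0.6127·1.8210/0.4344 = 2.56835

Final: 2.56835


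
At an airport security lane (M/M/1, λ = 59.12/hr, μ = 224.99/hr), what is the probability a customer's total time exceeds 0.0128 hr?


W ~ Exponential(μ−λ) for M/M/1.
μ − λ = 224.99 − 59.12 = 165.8700
P(W > t) = e^{−(μ−λ)t} = e^{−2.1231} = 0.119656

Final: 0.119656


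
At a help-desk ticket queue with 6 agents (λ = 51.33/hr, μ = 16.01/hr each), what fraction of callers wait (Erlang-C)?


a = λ/μ = 3.2061; ρ = a/6 = 0.5344
P₀ = 0.039520 (from M/M/c formula)
C(c,a) = [a^c/(c!(1−ρ))]·P₀ = [1086.12446/(720·0.4656)]·0.039520
= 3.23960·0.039520 = 0.128029

Final: 0.128029


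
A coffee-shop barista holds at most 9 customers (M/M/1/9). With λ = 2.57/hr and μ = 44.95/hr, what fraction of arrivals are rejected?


ρ = λ/μ = 2.57/44.95 = 0.05717
P_K = (1−ρ)ρ^K/(1−ρ^(K+1)) = (0.9428·6.529e-12)/(1 − 3.733e-13)
= 6.155e-12/1.000000 = 6.155e-12

Final: 6.155e-12


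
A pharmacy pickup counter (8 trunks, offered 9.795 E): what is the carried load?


B(8,9.795) = 0.328625 (Erlang-B)
Carried load = a(1 − B) = 9.795·(1 − 0.328625) = 9.795·0.671375 = 6.5761 E

Final: 6.5761 Erlangs


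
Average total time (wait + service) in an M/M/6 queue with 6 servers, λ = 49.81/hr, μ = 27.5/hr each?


a = 1.8113; ρ = 0.3019; P₀ = 0.163314
Lq = P₀·a^c·ρ/(c!(1−ρ)²) = 0.004961
Wq = Lq/λ = 0.004961/49.81 = 0.00009960 hr
W = Wq + 1/μ = 0.00009960 + 0.03636 = 0.03646 hr

Final: 0.03646 hr


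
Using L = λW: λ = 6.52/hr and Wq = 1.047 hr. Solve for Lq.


Lq = λWq = 6.52·1.047 = 6.8264

Final: 6.8264


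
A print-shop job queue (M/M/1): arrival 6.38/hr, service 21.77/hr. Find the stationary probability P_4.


ρ = 6.38/21.77 = 0.2931
P_n = (1−ρ)·ρ^n = (1 − 0.2931)·0.2931^4 = 0.7069·0.007376 = 0.005215

Final: 0.005215


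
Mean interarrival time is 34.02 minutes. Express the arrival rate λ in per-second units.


λ = 1/(interarrival time) in consistent units.
1 second = 0.0166667 min, so λ = 0.0166667/34.02 = 0.0004899 per second

Final: 0.0004899 /sec


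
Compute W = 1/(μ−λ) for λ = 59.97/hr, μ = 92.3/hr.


W = 1/(μ−λ) = 1/(92.3 − 59.97) = 1/32.33 = 0.03093 hr

Final: 0.03093 hr


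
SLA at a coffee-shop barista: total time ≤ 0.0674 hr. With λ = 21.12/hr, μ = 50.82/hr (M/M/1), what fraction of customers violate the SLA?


W ~ Exponential(μ−λ) for M/M/1.
μ − λ = 50.82 − 21.12 = 29.7000
P(W > t) = e^{−(μ−λ)t} = e^{−2.0018} = 0.135095

Final: 0.135095


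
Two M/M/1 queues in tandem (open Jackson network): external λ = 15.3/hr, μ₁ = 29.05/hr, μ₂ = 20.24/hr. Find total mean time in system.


Each node sees arrival rate λ = 15.3/hr (tandem ⇒ throughput preserved).
W₁ = 1/(μ₁−λ) = 1/(29.05−15.3) = 0.07273 hr
W₂ = 1/(μ₂−λ) = 1/(20.24−15.3) = 0.20243 hr
W_total = W₁ + W₂ = 0.07273 + 0.20243 = 0.27516 hr

Final: 0.27516 hr


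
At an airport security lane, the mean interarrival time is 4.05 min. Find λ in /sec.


λ = 1/(interarrival time) in consistent units.
1 second = 0.0166667 min, so λ = 0.0166667/4.05 = 0.004115 per second

Final: 0.004115 /sec


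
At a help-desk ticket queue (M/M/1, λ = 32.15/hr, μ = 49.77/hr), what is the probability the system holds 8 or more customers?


ρ = 32.15/49.77 = 0.6460
P(N ≥ n) = ρ^n = 0.6460^8 = 0.030318

Final: 0.030318


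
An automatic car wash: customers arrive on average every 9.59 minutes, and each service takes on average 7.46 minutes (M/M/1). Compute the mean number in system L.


λ = 60/9.59 = 6.2565 /hr
μ = 60/7.46 = 8.0429 /hr
ρ = λ/μ = 6.2565/8.0429 = 0.7779
L = ρ/(1−ρ) = 0.7779/0.2221 = 3.5023

Final: 3.5023


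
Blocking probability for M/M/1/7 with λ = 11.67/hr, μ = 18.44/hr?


ρ = λ/μ = 11.67/18.44 = 0.6329
P_K = (1−ρ)ρ^K/(1−ρ^(K+1)) = (0.3671·0.040660)/(1 − 0.025732)
= 0.014928/0.974268 = 0.015322

Final: 0.015322


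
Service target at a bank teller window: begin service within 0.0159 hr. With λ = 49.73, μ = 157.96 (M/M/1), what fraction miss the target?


ρ = 49.73/157.96 = 0.3148
P(Wq > t) = ρ·e^{−(μ−λ)t} = 0.3148·e^{−1.7209}
= 0.3148·0.178913 = 0.056326

Final: 0.056326


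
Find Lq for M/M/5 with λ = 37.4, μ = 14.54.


a = λ/μ = 2.5722; ρ = a/5 = 0.5144
P₀ = 0.074221
Lq = P₀·a^c·ρ / (c!·(1−ρ)²) = 0.074221·112.59937·0.5144/(120·0.23577)
= 0.15196

Final: 0.15196


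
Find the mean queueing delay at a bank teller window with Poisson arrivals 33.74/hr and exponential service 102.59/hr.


ρ = 33.74/102.59 = 0.3289
Wq = ρ/(μ−λ) = 0.3289/(102.59 − 33.74) = 0.3289/68.85 = 0.004777 hr

Final: 0.004777 hr


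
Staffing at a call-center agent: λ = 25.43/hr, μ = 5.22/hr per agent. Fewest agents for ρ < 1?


Stability requires cμ > λ ⇔ c > λ/μ.
λ/μ = 25.43/5.22 = 4.8716
Minimum integer c = ⌊4.8716⌋ + 1 = 5
Check: 5·5.22 = 26.10 > 25.43, while 4·5.22 = 20.88 ≤ 25.43

Final: 5 servers


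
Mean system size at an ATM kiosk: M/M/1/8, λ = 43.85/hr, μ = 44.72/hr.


ρ = 43.85/44.72 = 0.9805
L = ρ[1 − (K+1)ρ^K + Kρ^(K+1)] / [(1−ρ)(1−ρ^(K+1))]
Numerator: 0.9805·(1 − 9·0.854560 + 8·0.837935) = 0.012199
Denominator: (0.01945)·(0.162065) = 0.003153
L = 0.012199/0.003153 = 3.8691

Final: 3.8691


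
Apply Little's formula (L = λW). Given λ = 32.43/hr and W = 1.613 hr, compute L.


L = λW = 32.43·1.613 = 52.3096

Final: 52.3096


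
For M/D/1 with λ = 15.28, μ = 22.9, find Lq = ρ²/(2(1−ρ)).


ρ = 15.28/22.9 = 0.6672
M/D/1: Lq = ρ²/(2(1−ρ)) = 0.4452/(2·0.3328) = 0.66900

Final: 0.66900


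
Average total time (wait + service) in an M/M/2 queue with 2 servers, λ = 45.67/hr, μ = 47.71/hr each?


a = 0.9572; ρ = 0.4786; P₀ = 0.352612
Lq = P₀·a^c·ρ/(c!(1−ρ)²) = 0.28444
Wq = Lq/λ = 0.28444/45.67 = 0.006228 hr
W = Wq + 1/μ = 0.006228 + 0.02096 = 0.02719 hr

Final: 0.02719 hr


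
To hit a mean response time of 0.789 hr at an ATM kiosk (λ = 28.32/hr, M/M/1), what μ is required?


W = 1/(μ−λ) ⇒ μ − λ = 1/W = 1/0.789 = 1.2674
μ = λ + 1/W = 28.32 + 1.2674 = 29.5874 per hr

Final: 29.5874 /hr


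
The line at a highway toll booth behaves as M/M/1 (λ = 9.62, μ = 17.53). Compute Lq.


ρ = 9.62/17.53 = 0.5488
Lq = ρ²/(1−ρ) = 0.3012/0.4512 = 0.6674

Final: 0.6674


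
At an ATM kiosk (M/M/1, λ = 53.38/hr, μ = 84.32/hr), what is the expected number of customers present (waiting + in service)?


ρ = λ/μ = 53.38/84.32 = 0.6331
L = ρ/(1−ρ) = 0.6331/(1 − 0.6331) = 0.6331/0.3669 = 1.7253

Final: 1.7253


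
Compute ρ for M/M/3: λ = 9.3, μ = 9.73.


ρ = λ/(cμ) = 9.3/(3·9.73) = 9.3/29.19 = 0.3186

Final: 0.3186


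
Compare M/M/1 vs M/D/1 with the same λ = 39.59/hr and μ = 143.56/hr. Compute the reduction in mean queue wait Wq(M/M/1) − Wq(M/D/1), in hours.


ρ = 39.59/143.56 = 0.2758
Wq(M/M/1) = ρ/(μ−λ) = 0.2758/103.97 = 0.002652 hr
Wq(M/D/1) = ρ/(2(μ−λ)) = 0.001326 hr
Savings = 0.002652 − 0.001326 = 0.001326 hr

Final: 0.001326 hr


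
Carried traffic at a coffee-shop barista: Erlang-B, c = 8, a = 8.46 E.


B(8,8.46) = 0.260720 (Erlang-B)
Carried load = a(1 − B) = 8.46·(1 − 0.260720) = 8.46·0.739280 = 6.2543 E

Final: 6.2543 Erlangs


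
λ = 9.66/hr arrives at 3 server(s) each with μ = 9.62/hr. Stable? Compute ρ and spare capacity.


Total capacity cμ = 3·9.62 = 28.86/hr
ρ = λ/(cμ) = 9.66/28.86 = 0.3347
Stable ⇔ ρ < 1: YES
Spare capacity = cμ − λ = 28.86 − 9.66 = 19.20/hr

Final: ρ = 0.3347; stable; margin = 19.20/hr


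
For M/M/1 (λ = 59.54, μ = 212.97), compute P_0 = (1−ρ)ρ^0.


ρ = 59.54/212.97 = 0.2796
P_n = (1−ρ)·ρ^n = (1 − 0.2796)·0.2796^0 = 0.7204·1.000000 = 0.720430

Final: 0.720430


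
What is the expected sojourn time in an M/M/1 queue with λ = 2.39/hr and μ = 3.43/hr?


W = 1/(μ−λ) = 1/(3.43 − 2.39) = 1/1.04 = 0.9615 hr

Final: 0.9615 hr


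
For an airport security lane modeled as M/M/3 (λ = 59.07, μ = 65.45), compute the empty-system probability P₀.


a = λ/μ = 59.07/65.45 = 0.9025; ρ = a/c = 0.3008
Σ_{k=0}^{2} a^k/k! (terms k=0..2) = 1.00000 + 0.90252 + 0.40727 = 2.30979
Tail: a^3/(3!(1−ρ)) = 0.73514/(6·0.6992) = 0.17524
P₀ = 1/(2.30979 + 0.17524) = 1/2.48504 = 0.402408

Final: 0.402408


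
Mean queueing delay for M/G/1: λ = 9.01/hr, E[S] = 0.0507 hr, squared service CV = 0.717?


ρ = λ·E[S] = 9.01·0.0507 = 0.4568
E[S²] = E[S]²(1+C_s²) = 0.0507²·(1+0.717) = 0.004414
Wq = λ·E[S²]/(2(1−ρ)) = 9.01·0.004414/(2·0.5432) = 0.03660 hr

Final: 0.03660 hr


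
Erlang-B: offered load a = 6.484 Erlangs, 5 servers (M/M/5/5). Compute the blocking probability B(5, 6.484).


B(c,a) = (a^c/c!) / Σ_{k=0}^{c} a^k/k!
a^5/5! = 95.506688
Σ terms (k=0..5): 1.00000 + 6.48400 + 21.02113 + 45.43366 + 73.64797 + 95.50669 = 243.093451
B = 95.506688/243.093451 = 0.392881

Final: 0.392881


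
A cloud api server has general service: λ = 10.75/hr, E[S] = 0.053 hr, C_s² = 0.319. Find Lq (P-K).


ρ = λ·E[S] = 10.75·0.053 = 0.5697
Lq = ρ²(1+C_s²)/(2(1−ρ)) = 0.3246·(1+0.319)/(2·0.4303)
= 0.3246·1.3190/0.8605 = 0.49758

Final: 0.49758


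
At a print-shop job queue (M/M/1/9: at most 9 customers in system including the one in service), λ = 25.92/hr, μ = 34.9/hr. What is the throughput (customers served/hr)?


ρ = 0.7427; P_K = (1−ρ)ρ^9/(1−ρ^10) = 0.018642
λ_eff = λ(1 − P_K) = 25.92·(1 − 0.018642) = 25.92·0.981358 = 25.4368 /hr

Final: 25.4368 /hr


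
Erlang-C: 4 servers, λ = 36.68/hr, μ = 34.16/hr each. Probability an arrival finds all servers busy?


a = λ/μ = 1.0738; ρ = a/4 = 0.2684
P₀ = 0.341027 (from M/M/c formula)
C(c,a) = [a^c/(c!(1−ρ))]·P₀ = [1.32937/(24·0.7316)]·0.341027
= 0.07572·0.341027 = 0.025821

Final: 0.025821


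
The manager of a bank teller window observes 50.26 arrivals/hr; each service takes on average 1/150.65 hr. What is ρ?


ρ = λ/μ = 50.26/150.65 = 0.3336

Final: 0.3336


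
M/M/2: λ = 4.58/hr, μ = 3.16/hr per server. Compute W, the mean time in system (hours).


a = 1.4494; ρ = 0.7247; P₀ = 0.159633
Lq = P₀·a^c·ρ/(c!(1−ρ)²) = 1.60300
Wq = Lq/λ = 1.60300/4.58 = 0.35000 hr
W = Wq + 1/μ = 0.35000 + 0.31646 = 0.66646 hr

Final: 0.66646 hr


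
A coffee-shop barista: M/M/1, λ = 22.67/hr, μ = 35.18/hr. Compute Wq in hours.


ρ = 22.67/35.18 = 0.6444
Wq = ρ/(μ−λ) = 0.6444/(35.18 − 22.67) = 0.6444/12.51 = 0.05151 hr

Final: 0.05151 hr


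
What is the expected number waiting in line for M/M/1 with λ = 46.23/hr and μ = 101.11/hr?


ρ = 46.23/101.11 = 0.4572
Lq = ρ²/(1−ρ) = 0.2091/0.5428 = 0.3852

Final: 0.3852


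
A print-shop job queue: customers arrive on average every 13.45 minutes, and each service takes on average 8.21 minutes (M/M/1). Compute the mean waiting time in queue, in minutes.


λ = 60/13.45 = 4.4610 /hr
μ = 60/8.21 = 7.3082 /hr
ρ = λ/μ = 4.4610/7.3082 = 0.6104
Wq = ρ/(μ−λ) = 0.6104/(7.3082−4.4610) = 0.21439 hr
In minutes: 0.21439·60 = 12.863 min

Final: 12.863 min
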